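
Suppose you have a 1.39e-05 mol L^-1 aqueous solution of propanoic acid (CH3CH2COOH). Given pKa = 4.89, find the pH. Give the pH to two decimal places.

pH = 5.08

CH3CH2COOH ⇌ CH3CH2COO- + H+
Ka = 10^(−4.89) = 1.29 × 10^-5
Let x = [H+] at equilibrium. Ka = x²/(1.39e-05 − x).
The 5% rule fails; solving x² + Ka·x − Ka·C₀ = 0 exactly:
x = (−Ka + √(Ka² + 4·Ka·C₀))/2 = 8.41 × 10^-6 M
pH = −log[H+] = −log(8.41 × 10^-6) = 5.08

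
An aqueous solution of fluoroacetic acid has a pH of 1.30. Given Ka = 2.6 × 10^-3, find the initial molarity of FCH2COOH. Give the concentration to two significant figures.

[H+] = 10^(-1.30) = 5.01 × 10^-2 M = x
Ka = x²/(C₀ − x) ⇒ C₀ = x + x²/Ka
C₀ = 5.01 × 10^-2 + (5.01 × 10^-2)²/(2.6 × 10^-3) = 1.02 M

C₀ = 1.0 M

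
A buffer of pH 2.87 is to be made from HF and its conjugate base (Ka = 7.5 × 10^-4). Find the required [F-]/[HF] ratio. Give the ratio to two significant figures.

ratio = 0.56

pKa = -log(7.5 × 10^-4) = 3.125
pH = pKa + log(r) ⇒ log(r) = 2.87 − 3.125 = -0.255
r = [F-]/[HF] = 10^(-0.255) = 0.556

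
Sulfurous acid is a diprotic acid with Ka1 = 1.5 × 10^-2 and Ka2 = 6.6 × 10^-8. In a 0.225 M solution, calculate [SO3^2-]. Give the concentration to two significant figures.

First ionization gives [H+] ≈ [HSO3-] = 5.11 × 10^-2 M.
Second step: Ka2 = [H+][SO3^2-]/[HSO3-] ≈ [SO3^2-] (since [H+] ≈ [HSO3-]).
So [SO3^2-] ≈ Ka2.

6.6 × 10^-8 M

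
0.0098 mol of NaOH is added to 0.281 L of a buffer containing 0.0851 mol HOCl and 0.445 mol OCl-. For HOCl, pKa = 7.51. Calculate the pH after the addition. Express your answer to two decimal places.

pH = 8.29

OH- converts HOCl to OCl-: HOCl → 0.0753 mol, OCl- → 0.455 mol.
pH = pKa + log(n_OCl-/n_HOCl) = 7.51 + log(0.455/0.0753) = 7.51 + (+0.781)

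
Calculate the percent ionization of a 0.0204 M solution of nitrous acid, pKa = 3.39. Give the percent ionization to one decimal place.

HNO2 ⇌ NO2- + H+; let x = [H+] at equilibrium.
Ka = 10^(−3.39) = 4.07 × 10^-4
Solve x² + 0.000407x − 8.3e-06 = 0 → x = 2.69 × 10^-3 M
Fraction ionized = 2.69 × 10^-3 / 0.0204 = 0.1319 → 13.2%

13.2%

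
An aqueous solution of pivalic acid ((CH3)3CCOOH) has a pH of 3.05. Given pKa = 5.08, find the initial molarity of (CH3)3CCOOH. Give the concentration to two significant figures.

C₀ = 9.6 × 10^-2 M

[H+] = 10^(-3.05) = 8.91 × 10^-4 M = x
Ka = 10^(−5.08) = 8.32 × 10^-6
Ka = x²/(C₀ − x) ⇒ C₀ = x + x²/Ka
C₀ = 8.91 × 10^-4 + (8.91 × 10^-4)²/(8.32 × 10^-6) = 9.63 × 10^-2 M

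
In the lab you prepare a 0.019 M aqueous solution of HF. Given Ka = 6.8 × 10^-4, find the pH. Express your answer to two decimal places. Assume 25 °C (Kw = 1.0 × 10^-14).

HF ⇌ F- + H+
Ka = x²/(0.019 − x) = 6.8 × 10^-4
Here C₀/Ka ≈ 27.9, so the small-x approximation fails. Use the quadratic:
x = [−0.00068 + √(0.00068² + 5.17e-05)]/2 = 3.27 × 10^-3 M
pH = −log(3.27 × 10^-3) = 2.49

pH = 2.49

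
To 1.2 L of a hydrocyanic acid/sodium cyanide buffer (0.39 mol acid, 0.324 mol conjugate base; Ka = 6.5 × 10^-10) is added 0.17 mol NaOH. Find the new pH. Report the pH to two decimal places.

OH- converts HCN to CN-: HCN → 0.22 mol, CN- → 0.494 mol.
pKa = −log(6.5 × 10^-10) = 9.187
pH = pKa + log([A⁻]/[HA]) = 9.187 + log(0.494/0.22) = 9.187 +0.351

pH = 9.54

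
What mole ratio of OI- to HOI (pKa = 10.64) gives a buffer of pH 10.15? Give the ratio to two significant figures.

ratio = 0.32

pH = pKa + log(r) ⇒ log(r) = 10.15 − 10.64 = -0.49
r = [OI-]/[HOI] = 10^(-0.49) = 0.324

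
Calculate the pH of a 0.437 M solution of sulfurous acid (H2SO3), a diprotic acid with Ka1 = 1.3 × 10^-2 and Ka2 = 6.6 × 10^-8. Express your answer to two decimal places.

Since Ka1 ≫ Ka2, the first ionization dominates [H+].
Ka1 = x²/(0.437 − x) = 1.3 × 10^-2
Solving the quadratic: x = (−Ka1 + √(Ka1² + 4·Ka1·C₀))/2 = 6.92 × 10^-2 M
pH = −log(6.92 × 10^-2) = 1.16

pH = 1.16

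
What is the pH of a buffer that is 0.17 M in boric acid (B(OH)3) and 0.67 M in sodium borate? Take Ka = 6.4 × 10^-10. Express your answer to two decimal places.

pH = 9.79

pKa = −log(6.4 × 10^-10) = 9.194
Using pH = pKa + log([base]/[acid]) with [base]/[acid] = 0.67/0.17:
pH = 9.194 + (+0.596) = 9.79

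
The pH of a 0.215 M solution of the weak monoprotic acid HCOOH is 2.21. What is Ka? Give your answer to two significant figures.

[H+] = 10^(-2.21) = 6.17 × 10^-3 M
At equilibrium [HA] = 0.215 − 6.17 × 10^-3 = 2.09 × 10^-1 M
Ka = [H+][A-]/[HA] = (6.17 × 10^-3)² / 2.09 × 10^-1 = 1.8 × 10^-4

Ka = 1.8 × 10^-4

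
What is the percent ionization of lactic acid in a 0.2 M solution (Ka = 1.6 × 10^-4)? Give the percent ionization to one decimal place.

CH3CH(OH)COOH ⇌ CH3CH(OH)COO- + H+; let x = [H+] at equilibrium.
x ≈ √(Ka·C₀) = √(1.6 × 10^-4 × 0.2) = 5.66 × 10^-3 M
Fraction ionized = 5.66 × 10^-3 / 0.2 = 0.0283 → 2.8%

2.8%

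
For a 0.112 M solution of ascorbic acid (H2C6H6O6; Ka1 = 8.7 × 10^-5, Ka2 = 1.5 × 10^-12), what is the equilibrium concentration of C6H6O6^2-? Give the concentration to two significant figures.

1.5 × 10^-12 M

First ionization gives [H+] ≈ [HC6H6O6-] = 3.12 × 10^-3 M.
Second step: Ka2 = [H+][C6H6O6^2-]/[HC6H6O6-] ≈ [C6H6O6^2-] (since [H+] ≈ [HC6H6O6-]).
So [C6H6O6^2-] ≈ Ka2.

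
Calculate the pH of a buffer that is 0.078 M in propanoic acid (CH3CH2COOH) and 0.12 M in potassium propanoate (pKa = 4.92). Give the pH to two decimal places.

Henderson–Hasselbalch: pH = pKa + log([CH3CH2COO-]/[CH3CH2COOH]) = 4.92 + log(0.12/0.078)
pH = 4.92 + (+0.187) = 5.11

pH = 5.11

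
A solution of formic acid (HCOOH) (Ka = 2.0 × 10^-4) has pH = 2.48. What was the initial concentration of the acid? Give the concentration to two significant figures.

[H+] = 10^(-2.48) = 3.31 × 10^-3 M = x
Ka = x²/(C₀ − x) ⇒ C₀ = x + x²/Ka
C₀ = 3.31 × 10^-3 + (3.31 × 10^-3)²/(2.0 × 10^-4) = 5.81 × 10^-2 M

C₀ = 5.8 × 10^-2 M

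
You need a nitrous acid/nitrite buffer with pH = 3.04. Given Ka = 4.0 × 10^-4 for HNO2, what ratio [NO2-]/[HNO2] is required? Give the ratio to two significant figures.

pKa = -log(4.0 × 10^-4) = 3.398
pH = pKa + log(r) ⇒ log(r) = 3.04 − 3.398 = -0.358
r = [NO2-]/[HNO2] = 10^(-0.358) = 0.439

ratio = 0.44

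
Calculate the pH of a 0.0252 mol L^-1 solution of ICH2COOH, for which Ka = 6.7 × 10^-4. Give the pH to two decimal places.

pH = 2.42

ICH2COOH ⇌ ICH2COO- + H+
Ka = x²/(0.0252 − x) = 6.7 × 10^-4
x is not negligible relative to C₀; solve x² + 0.00067·x − 1.69e-05 = 0.
x = (−Ka + √(Ka² + 4·Ka·C₀))/2 = 3.79 × 10^-3 M
pH = −log(3.79 × 10^-3) = 2.42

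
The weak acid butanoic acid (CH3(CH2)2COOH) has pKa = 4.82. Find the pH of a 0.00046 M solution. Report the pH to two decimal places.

CH3(CH2)2COOH ⇌ CH3(CH2)2COO- + H+
Ka = 10^(−4.82) = 1.51 × 10^-5
From the ICE table, Ka = [H+]²/(0.00046 − [H+]) = 1.51 × 10^-5.
The 5% rule fails; solving [H+]² + Ka·[H+] − Ka·C₀ = 0 exactly:
[H+] = (−Ka + √(Ka² + 4·Ka·C₀))/2 = 7.61 × 10^-5 M
pH = −log(7.61 × 10^-5) = 4.12

pH = 4.12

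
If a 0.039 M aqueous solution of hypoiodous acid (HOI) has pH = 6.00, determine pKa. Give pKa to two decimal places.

[H+] = 10^(-6.00) = 1.00 × 10^-6 M
At equilibrium [HA] = 0.039 − 1.00 × 10^-6 = 3.90 × 10^-2 M
Ka = [H+][A-]/[HA] = (1.00 × 10^-6)² / 3.90 × 10^-2 = 2.56 × 10^-11
pKa = -log(2.56 × 10^-11) = 10.59

pKa = 10.59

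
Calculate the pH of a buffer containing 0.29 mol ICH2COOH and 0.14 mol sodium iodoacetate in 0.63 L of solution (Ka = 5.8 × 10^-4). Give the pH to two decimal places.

pH = 2.92

pKa = −log(5.8 × 10^-4) = 3.237
pH = pKa + log([A⁻]/[HA]) = 3.237 + log(0.14/0.29)
pH = 3.237 + (-0.316) = 2.92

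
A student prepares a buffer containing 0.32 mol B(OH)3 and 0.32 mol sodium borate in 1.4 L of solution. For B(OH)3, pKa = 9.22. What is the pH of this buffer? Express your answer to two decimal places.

Henderson–Hasselbalch: pH = pKa + log([B(OH)4-]/[B(OH)3]) = 9.22 + log(0.32/0.32)
pH = 9.22 + (+0.000) = 9.22

pH = 9.22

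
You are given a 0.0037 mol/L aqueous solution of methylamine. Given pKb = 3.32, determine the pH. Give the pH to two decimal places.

CH3NH2 + H2O ⇌ CH3NH3+ + OH-
Kb = 10^(−3.32) = 4.79 × 10^-4
From the ICE table, Kb = [OH-]²/(0.0037 − [OH-]) = 4.79 × 10^-4.
Here C₀/Kb ≈ 7.72, so the small-[OH-] approximation fails. Use the quadratic:
[OH-] = (−Kb + √(Kb² + 4·Kb·C₀))/2 = 1.11 × 10^-3 M
pOH = 2.95, so pH = 14.00 − pOH = 11.05

pH = 11.05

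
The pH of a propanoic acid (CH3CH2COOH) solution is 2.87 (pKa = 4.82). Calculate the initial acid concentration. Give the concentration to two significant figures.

[H+] = 10^(-2.87) = 1.35 × 10^-3 M = x
Ka = 10^(−4.82) = 1.51 × 10^-5
Ka = x²/(C₀ − x) ⇒ C₀ = x + x²/Ka
C₀ = 1.35 × 10^-3 + (1.35 × 10^-3)²/(1.51 × 10^-5) = 1.22 × 10^-1 M

C₀ = 1.2 × 10^-1 M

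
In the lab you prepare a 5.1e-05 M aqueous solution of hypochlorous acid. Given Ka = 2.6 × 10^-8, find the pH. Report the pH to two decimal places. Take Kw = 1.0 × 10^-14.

pH = 5.94

HOCl ⇌ OCl- + H+
From the ICE table, Ka = x²/(5.1e-05 − x) = 2.6 × 10^-8.
Assume x ≪ 5.1e-05: x ≈ √(2.6 × 10^-8 × 5.1e-05) = 1.15 × 10^-6 M
Check: 2.3% ionized — well under 5%, approximation valid.
pH = −log[H+] = −log(1.15 × 10^-6) = 5.94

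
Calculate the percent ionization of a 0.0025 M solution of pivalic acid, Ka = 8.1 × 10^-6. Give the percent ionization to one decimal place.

(CH3)3CCOOH ⇌ (CH3)3CCOO- + H+; let x = [H+] at equilibrium.
Ka = x²/(C₀ − x); solving the quadratic gives x = 1.38 × 10^-4 M.
% ionization = x/C₀ × 100% = 1.38 × 10^-4/0.0025 × 100% = 5.5%

5.5%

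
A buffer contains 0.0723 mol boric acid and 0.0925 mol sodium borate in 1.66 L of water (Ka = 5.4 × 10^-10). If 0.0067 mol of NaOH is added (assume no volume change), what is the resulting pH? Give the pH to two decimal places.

After neutralization: n(B(OH)3) = 0.0656 mol, n(B(OH)4-) = 0.0992 mol.
pKa = −log(5.4 × 10^-10) = 9.268
pH = pKa + log(n_B(OH)4-/n_B(OH)3) = 9.268 + log(0.0992/0.0656) = 9.268 + (+0.180)

pH = 9.45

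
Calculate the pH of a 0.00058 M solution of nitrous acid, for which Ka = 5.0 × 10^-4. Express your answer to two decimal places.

pH = 3.46

HNO2 ⇌ NO2- + H+
From the ICE table, Ka = [H+]²/(0.00058 − [H+]) = 5.0 × 10^-4.
[H+] is not negligible relative to C₀; solve [H+]² + 0.0005·[H+] − 2.9e-07 = 0.
[H+] = [−0.0005 + √(0.0005² + 1.16e-06)]/2 = 3.44 × 10^-4 M
pH = −log[H+] = −log(3.44 × 10^-4) = 3.46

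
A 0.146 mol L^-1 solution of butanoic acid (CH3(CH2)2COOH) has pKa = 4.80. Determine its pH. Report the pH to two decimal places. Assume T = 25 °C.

pH = 2.82

CH3(CH2)2COOH ⇌ CH3(CH2)2COO- + H+
Ka = 10^(−4.80) = 1.58 × 10^-5
Ka = [H+]²/(0.146 − [H+]) = 1.58 × 10^-5
Assume [H+] ≪ 0.146: [H+] ≈ √(1.58 × 10^-5 × 0.146) = 1.52 × 10^-3 M
Check: 1% ionized — well under 5%, approximation valid.
pH = −log(1.52 × 10^-3) = 2.82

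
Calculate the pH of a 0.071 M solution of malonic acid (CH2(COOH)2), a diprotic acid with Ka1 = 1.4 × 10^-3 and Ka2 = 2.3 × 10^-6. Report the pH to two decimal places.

pH = 2.03

Since Ka1 ≫ Ka2, the first ionization dominates [H+].
Ka1 = x²/(0.071 − x) = 1.4 × 10^-3
Solving the quadratic: x = (−Ka1 + √(Ka1² + 4·Ka1·C₀))/2 = 9.29 × 10^-3 M
pH = −log(9.29 × 10^-3) = 2.03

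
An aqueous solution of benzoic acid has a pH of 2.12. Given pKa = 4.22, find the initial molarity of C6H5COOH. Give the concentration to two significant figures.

[H+] = 10^(-2.12) = 7.59 × 10^-3 M = x
Ka = 10^(−4.22) = 6.03 × 10^-5
Ka = x²/(C₀ − x) ⇒ C₀ = x + x²/Ka
C₀ = 7.59 × 10^-3 + (7.59 × 10^-3)²/(6.03 × 10^-5) = 9.63 × 10^-1 M

C₀ = 9.6 × 10^-1 M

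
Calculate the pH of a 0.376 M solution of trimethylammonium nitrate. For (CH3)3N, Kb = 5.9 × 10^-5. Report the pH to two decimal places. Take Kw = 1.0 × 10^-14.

(CH3)3NH+ is the conjugate acid of the weak base (CH3)3N.
Ka = Kw/Kb = 1.0×10^-14 / 5.9 × 10^-5 = 1.69 × 10^-10
Ka = [H+]²/(0.376 − [H+]) = 1.69 × 10^-10
Assume [H+] ≪ 0.376: [H+] ≈ √(1.69 × 10^-10 × 0.376) = 7.97 × 10^-6 M
([H+]/C₀ = 0.0021% < 5%, so the approximation holds.)
pH = −log(7.97 × 10^-6) = 5.10

pH = 5.10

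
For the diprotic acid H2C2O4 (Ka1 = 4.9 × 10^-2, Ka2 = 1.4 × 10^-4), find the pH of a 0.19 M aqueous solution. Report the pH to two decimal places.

Ka1 ≫ Ka2, so treat the first dissociation as the only significant source of H+.
Ka1 = x²/(0.19 − x) = 4.9 × 10^-2
Solving the quadratic: x = (−Ka1 + √(Ka1² + 4·Ka1·C₀))/2 = 7.51 × 10^-2 M
pH = −log(7.51 × 10^-2) = 1.12

pH = 1.12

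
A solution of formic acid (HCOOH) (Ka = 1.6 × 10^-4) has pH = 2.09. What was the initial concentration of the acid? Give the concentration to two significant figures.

[H+] = 10^(-2.09) = 8.13 × 10^-3 M = x
Ka = x²/(C₀ − x) ⇒ C₀ = x + x²/Ka
C₀ = 8.13 × 10^-3 + (8.13 × 10^-3)²/(1.6 × 10^-4) = 4.21 × 10^-1 M

C₀ = 4.2 × 10^-1 M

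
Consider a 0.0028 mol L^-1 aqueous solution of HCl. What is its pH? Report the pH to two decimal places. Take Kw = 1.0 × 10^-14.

pH = 2.55

HCl is a strong acid and dissociates completely, so [H+] = 0.0028 M.
pH = -log(0.0028) = 2.55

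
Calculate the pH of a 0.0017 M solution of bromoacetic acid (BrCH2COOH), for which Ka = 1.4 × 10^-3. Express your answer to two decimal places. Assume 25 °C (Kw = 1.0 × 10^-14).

BrCH2COOH ⇌ BrCH2COO- + H+
Ka = [H+]²/(0.0017 − [H+]) = 1.4 × 10^-3
The 5% rule fails; solving [H+]² + Ka·[H+] − Ka·C₀ = 0 exactly:
[H+] = (−Ka + √(Ka² + 4·Ka·C₀))/2 = 9.94 × 10^-4 M
pH = −log[H+] = −log(9.94 × 10^-4) = 3.00

pH = 3.00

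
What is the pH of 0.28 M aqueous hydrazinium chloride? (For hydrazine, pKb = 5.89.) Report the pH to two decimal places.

N2H5+ is the conjugate acid of the weak base N2H4.
Kb = 10^(−5.89) = 1.29 × 10^-6
Ka = Kw/Kb = 1.0×10^-14 / 1.29 × 10^-6 = 7.75 × 10^-9
Ka = [H+]²/(0.28 − [H+]) = 7.75 × 10^-9
Neglecting [H+] in the denominator: [H+] = √(7.75 × 10^-9 × 0.28) = 4.66 × 10^-5 M
Check: 0.017% ionized — well under 5%, approximation valid.
pH = −log[H+] = −log(4.66 × 10^-5) = 4.33

pH = 4.33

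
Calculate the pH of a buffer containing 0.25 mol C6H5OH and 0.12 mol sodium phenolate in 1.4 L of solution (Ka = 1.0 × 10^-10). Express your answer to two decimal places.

pH = 9.68

pKa = −log(1.0 × 10^-10) = 10.000
pH = pKa + log([A⁻]/[HA]) = 10.000 + log(0.12/0.25)
pH = 10.000 + (-0.319) = 9.68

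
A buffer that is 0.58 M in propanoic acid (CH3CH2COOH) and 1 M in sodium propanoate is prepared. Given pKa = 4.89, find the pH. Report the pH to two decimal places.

Henderson–Hasselbalch: pH = pKa + log([CH3CH2COO-]/[CH3CH2COOH]) = 4.89 + log(1/0.58)
pH = 4.89 + (+0.237) = 5.13

pH = 5.13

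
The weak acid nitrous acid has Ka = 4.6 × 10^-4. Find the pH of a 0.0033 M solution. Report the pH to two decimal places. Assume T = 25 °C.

pH = 2.99

HNO2 ⇌ NO2- + H+
Ka = x²/(0.0033 − x) = 4.6 × 10^-4
The 5% rule fails; solving x² + Ka·x − Ka·C₀ = 0 exactly:
x = (−Ka + √(Ka² + 4·Ka·C₀))/2 = 1.02 × 10^-3 M
pH = −log[H+] = −log(1.02 × 10^-3) = 2.99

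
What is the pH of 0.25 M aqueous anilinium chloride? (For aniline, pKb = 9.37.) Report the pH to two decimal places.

C6H5NH3+ is the conjugate acid of the weak base C6H5NH2.
Kb = 10^(−9.37) = 4.27 × 10^-10
Ka = Kw/Kb = 1.0×10^-14 / 4.27 × 10^-10 = 2.34 × 10^-5
From the ICE table, Ka = [H+]²/(0.25 − [H+]) = 2.34 × 10^-5.
Neglecting [H+] in the denominator: [H+] = √(2.34 × 10^-5 × 0.25) = 2.42 × 10^-3 M
Check: 0.97% ionized — well under 5%, approximation valid.
pH = −log[H+] = −log(2.42 × 10^-3) = 2.62

pH = 2.62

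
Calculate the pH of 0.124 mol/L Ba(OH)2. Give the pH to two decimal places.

pH = 13.39

Ba(OH)2 is a strong base (each formula unit releases 2 OH-); [OH-] = 0.248 M.
pOH = -log(0.248) = 0.61
pH = 14.00 - 0.61 = 13.39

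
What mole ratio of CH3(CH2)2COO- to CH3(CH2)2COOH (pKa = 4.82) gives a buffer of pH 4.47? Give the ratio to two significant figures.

ratio = 0.45

pH = pKa + log(r) ⇒ log(r) = 4.47 − 4.82 = -0.35
r = [CH3(CH2)2COO-]/[CH3(CH2)2COOH] = 10^(-0.35) = 0.447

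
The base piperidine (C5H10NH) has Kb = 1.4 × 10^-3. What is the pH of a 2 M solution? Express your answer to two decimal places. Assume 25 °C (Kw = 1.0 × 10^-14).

C5H10NH + H2O ⇌ C5H10NH2+ + OH-
From the ICE table, Kb = x²/(2 − x) = 1.4 × 10^-3.
Since Kb ≪ C₀, x ≈ √(Kb·C₀) = 5.29 × 10^-2 M.
pOH = −log(5.29 × 10^-2) = 1.28; pH = 14.00 − 1.28 = 12.72

pH = 12.72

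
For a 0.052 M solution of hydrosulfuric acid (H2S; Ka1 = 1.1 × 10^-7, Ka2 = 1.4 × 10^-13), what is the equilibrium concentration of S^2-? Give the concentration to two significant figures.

1.4 × 10^-13 M

First ionization gives [H+] ≈ [HS-] = 7.56 × 10^-5 M.
Second step: Ka2 = [H+][S^2-]/[HS-] ≈ [S^2-] (since [H+] ≈ [HS-]).
So [S^2-] ≈ Ka2.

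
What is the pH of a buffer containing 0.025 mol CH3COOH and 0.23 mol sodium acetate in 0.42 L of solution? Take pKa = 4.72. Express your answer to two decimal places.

Henderson–Hasselbalch: pH = pKa + log([CH3COO-]/[CH3COOH]) = 4.72 + log(0.23/0.025)
pH = 4.72 + (+0.964) = 5.68

pH = 5.68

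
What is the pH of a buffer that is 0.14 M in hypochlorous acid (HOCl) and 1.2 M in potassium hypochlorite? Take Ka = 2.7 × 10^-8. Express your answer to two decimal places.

pH = 8.50

pKa = −log(2.7 × 10^-8) = 7.569
Henderson–Hasselbalch: pH = pKa + log([OCl-]/[HOCl]) = 7.569 + log(1.2/0.14)
pH = 7.569 + (+0.933) = 8.50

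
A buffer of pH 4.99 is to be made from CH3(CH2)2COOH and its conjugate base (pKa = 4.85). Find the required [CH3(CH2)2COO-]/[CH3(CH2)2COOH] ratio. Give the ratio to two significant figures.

ratio = 1.4

pH = pKa + log(r) ⇒ log(r) = 4.99 − 4.85 = +0.14
r = [CH3(CH2)2COO-]/[CH3(CH2)2COOH] = 10^(+0.14) = 1.38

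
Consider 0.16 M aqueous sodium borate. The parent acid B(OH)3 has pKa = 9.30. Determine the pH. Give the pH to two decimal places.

pH = 11.25

B(OH)4- is the conjugate base of the weak acid B(OH)3.
Ka = 10^(−9.30) = 5.01 × 10^-10
Kb = Kw/Ka = 1.0×10^-14 / 5.01 × 10^-10 = 2.00 × 10^-5
Kb = x²/(0.16 − x) = 2.00 × 10^-5
Assume x ≪ 0.16: x ≈ √(2.00 × 10^-5 × 0.16) = 1.79 × 10^-3 M
(x/C₀ = 1.1% < 5%, so the approximation holds.)
pOH = 2.75, so pH = 14.00 − pOH = 11.25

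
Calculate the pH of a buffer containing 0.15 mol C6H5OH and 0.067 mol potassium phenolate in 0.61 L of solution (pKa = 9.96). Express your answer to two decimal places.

Henderson–Hasselbalch: pH = pKa + log([C6H5O-]/[C6H5OH]) = 9.96 + log(0.067/0.15)
pH = 9.96 + (-0.350) = 9.61

pH = 9.61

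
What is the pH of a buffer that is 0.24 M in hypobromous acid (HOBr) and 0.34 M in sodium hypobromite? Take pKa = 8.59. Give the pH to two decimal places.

pH = 8.74

pH = pKa + log([A⁻]/[HA]) = 8.59 + log(0.34/0.24)
pH = 8.59 + (+0.151) = 8.74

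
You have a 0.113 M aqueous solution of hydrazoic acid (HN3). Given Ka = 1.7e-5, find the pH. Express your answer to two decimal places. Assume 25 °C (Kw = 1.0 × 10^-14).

HN3 ⇌ N3- + H+
Ka = [H+]²/(0.113 − [H+]) = 1.7 × 10^-5
Neglecting [H+] in the denominator: [H+] = √(1.7 × 10^-5 × 0.113) = 1.39 × 10^-3 M
pH = −log[H+] = −log(1.39 × 10^-3) = 2.86

pH = 2.86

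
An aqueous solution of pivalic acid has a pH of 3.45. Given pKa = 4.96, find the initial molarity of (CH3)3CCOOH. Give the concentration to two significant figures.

[H+] = 10^(-3.45) = 3.55 × 10^-4 M = x
Ka = 10^(−4.96) = 1.10 × 10^-5
Ka = x²/(C₀ − x) ⇒ C₀ = x + x²/Ka
C₀ = 3.55 × 10^-4 + (3.55 × 10^-4)²/(1.10 × 10^-5) = 1.18 × 10^-2 M

C₀ = 1.2 × 10^-2 M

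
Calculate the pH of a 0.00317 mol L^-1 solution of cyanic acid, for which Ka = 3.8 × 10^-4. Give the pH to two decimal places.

HOCN ⇌ OCN- + H+
Ka = [H+]²/(0.00317 − [H+]) = 3.8 × 10^-4
Here C₀/Ka ≈ 8.34, so the small-[H+] approximation fails. Use the quadratic:
[H+] = (−Ka + √(Ka² + 4·Ka·C₀))/2 = 9.24 × 10^-4 M
pH = −log(9.24 × 10^-4) = 3.03

pH = 3.03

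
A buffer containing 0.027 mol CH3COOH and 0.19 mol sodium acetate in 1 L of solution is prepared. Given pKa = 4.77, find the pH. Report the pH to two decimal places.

Using pH = pKa + log([base]/[acid]) with [base]/[acid] = 0.19/0.027:
pH = 4.77 + (+0.847) = 5.62

pH = 5.62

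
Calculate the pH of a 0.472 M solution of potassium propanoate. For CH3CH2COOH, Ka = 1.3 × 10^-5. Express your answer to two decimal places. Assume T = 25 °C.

CH3CH2COO- is the conjugate base of the weak acid CH3CH2COOH.
Kb = Kw/Ka = 1.0×10^-14 / 1.3 × 10^-5 = 7.69 × 10^-10
From the ICE table, Kb = [OH-]²/(0.472 − [OH-]) = 7.69 × 10^-10.
Assume [OH-] ≪ 0.472: [OH-] ≈ √(7.69 × 10^-10 × 0.472) = 1.91 × 10^-5 M
([OH-]/C₀ = 0.004% < 5%, so the approximation holds.)
pOH = 4.72, so pH = 14.00 − pOH = 9.28

pH = 9.28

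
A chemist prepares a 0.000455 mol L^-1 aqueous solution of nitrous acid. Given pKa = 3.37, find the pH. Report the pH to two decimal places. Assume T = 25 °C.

pH = 3.56

HNO2 ⇌ NO2- + H+
Ka = 10^(−3.37) = 4.27 × 10^-4
Let x = [H+] at equilibrium. Ka = x²/(0.000455 − x).
x is not negligible relative to C₀; solve x² + 0.000427·x − 1.94e-07 = 0.
x = (−Ka + √(Ka² + 4·Ka·C₀))/2 = 2.76 × 10^-4 M
pH = −log[H+] = −log(2.76 × 10^-4) = 3.56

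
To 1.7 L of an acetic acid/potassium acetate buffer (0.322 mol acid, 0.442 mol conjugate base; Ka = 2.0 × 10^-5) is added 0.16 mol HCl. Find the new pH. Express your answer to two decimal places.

pH = 4.47

After neutralization: n(CH3COOH) = 0.482 mol, n(CH3COO-) = 0.282 mol.
pKa = −log(2.0 × 10^-5) = 4.699
Henderson–Hasselbalch with mole ratio 0.282/0.482: pH = 4.699 + (-0.233)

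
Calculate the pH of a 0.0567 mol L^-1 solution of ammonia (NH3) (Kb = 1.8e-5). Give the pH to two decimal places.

pH = 11.00

NH3 + H2O ⇌ NH4+ + OH-
From the ICE table, Kb = x²/(0.0567 − x) = 1.8 × 10^-5.
Neglecting x in the denominator: x = √(1.8 × 10^-5 × 0.0567) = 1.01 × 10^-3 M
pOH = −log(1.01 × 10^-3) = 3.00; pH = 14.00 − 3.00 = 11.00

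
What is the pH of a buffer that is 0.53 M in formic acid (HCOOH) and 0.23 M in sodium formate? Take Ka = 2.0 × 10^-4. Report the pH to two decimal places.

pH = 3.34

pKa = −log(2.0 × 10^-4) = 3.699
Using pH = pKa + log([base]/[acid]) with [base]/[acid] = 0.23/0.53:
pH = 3.699 + (-0.363) = 3.34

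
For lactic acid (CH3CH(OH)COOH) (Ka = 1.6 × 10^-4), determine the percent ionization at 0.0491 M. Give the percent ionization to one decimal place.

5.5%

CH3CH(OH)COOH ⇌ CH3CH(OH)COO- + H+; let x = [H+] at equilibrium.
Solve x² + 0.00016x − 7.86e-06 = 0 → x = 2.72 × 10^-3 M
% ionization = x/C₀ × 100% = 2.72 × 10^-3/0.0491 × 100% = 5.5%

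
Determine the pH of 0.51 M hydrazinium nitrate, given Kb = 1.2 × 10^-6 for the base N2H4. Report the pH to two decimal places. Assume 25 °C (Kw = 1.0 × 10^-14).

N2H5+ is the conjugate acid of the weak base N2H4.
Ka = Kw/Kb = 1.0×10^-14 / 1.2 × 10^-6 = 8.33 × 10^-9
Ka = x²/(0.51 − x) = 8.33 × 10^-9
Assume x ≪ 0.51: x ≈ √(8.33 × 10^-9 × 0.51) = 6.52 × 10^-5 M
pH = −log[H+] = −log(6.52 × 10^-5) = 4.19

pH = 4.19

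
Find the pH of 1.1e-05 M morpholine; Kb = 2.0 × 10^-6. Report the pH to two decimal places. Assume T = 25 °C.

pH = 8.58

C4H8ONH + H2O ⇌ C4H8ONH2+ + OH-
Let x = [OH-] at equilibrium. Kb = x²/(1.1e-05 − x).
The 5% rule fails; solving x² + Kb·x − Kb·C₀ = 0 exactly:
x = (−Kb + √(Kb² + 4·Kb·C₀))/2 = 3.80 × 10^-6 M
pOH = −log(3.80 × 10^-6) = 5.42; pH = 14.00 − 5.42 = 8.58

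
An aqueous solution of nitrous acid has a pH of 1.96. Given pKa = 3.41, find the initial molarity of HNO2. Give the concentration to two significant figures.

C₀ = 3.2 × 10^-1 M

[H+] = 10^(-1.96) = 1.10 × 10^-2 M = x
Ka = 10^(−3.41) = 3.89 × 10^-4
Ka = x²/(C₀ − x) ⇒ C₀ = x + x²/Ka
C₀ = 1.10 × 10^-2 + (1.10 × 10^-2)²/(3.89 × 10^-4) = 3.22 × 10^-1 M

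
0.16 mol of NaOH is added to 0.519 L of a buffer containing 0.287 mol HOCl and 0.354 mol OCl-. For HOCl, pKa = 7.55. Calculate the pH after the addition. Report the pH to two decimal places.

pH = 8.16

After neutralization: n(HOCl) = 0.127 mol, n(OCl-) = 0.514 mol.
pH = pKa + log(n_OCl-/n_HOCl) = 7.55 + log(0.514/0.127) = 7.55 + (+0.607)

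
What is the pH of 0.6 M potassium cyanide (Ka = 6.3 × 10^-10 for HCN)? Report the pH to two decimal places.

pH = 11.49

CN- is the conjugate base of the weak acid HCN.
Kb = Kw/Ka = 1.0×10^-14 / 6.3 × 10^-10 = 1.59 × 10^-5
From the ICE table, Kb = [OH-]²/(0.6 − [OH-]) = 1.59 × 10^-5.
Assume [OH-] ≪ 0.6: [OH-] ≈ √(1.59 × 10^-5 × 0.6) = 3.09 × 10^-3 M
pOH = 2.51, so pH = 14.00 − pOH = 11.49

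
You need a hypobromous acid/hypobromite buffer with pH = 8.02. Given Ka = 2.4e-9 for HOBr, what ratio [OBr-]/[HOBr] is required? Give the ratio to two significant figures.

pKa = -log(2.4 × 10^-9) = 8.620
pH = pKa + log(r) ⇒ log(r) = 8.02 − 8.620 = -0.600
r = [OBr-]/[HOBr] = 10^(-0.600) = 0.251

ratio = 0.25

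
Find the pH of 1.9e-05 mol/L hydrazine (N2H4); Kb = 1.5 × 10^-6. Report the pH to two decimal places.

pH = 8.67

N2H4 + H2O ⇌ N2H5+ + OH-
Kb = [OH-]²/(1.9e-05 − [OH-]) = 1.5 × 10^-6
The 5% rule fails; solving [OH-]² + Kb·[OH-] − Kb·C₀ = 0 exactly:
[OH-] = [−1.5e-06 + √(1.5e-06² + 1.14e-10)]/2 = 4.64 × 10^-6 M
pOH = −log(4.64 × 10^-6) = 5.33; pH = 14.00 − 5.33 = 8.67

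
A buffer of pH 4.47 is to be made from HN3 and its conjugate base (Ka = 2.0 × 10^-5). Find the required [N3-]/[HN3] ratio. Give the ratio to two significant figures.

ratio = 0.59

pKa = -log(2.0 × 10^-5) = 4.699
pH = pKa + log(r) ⇒ log(r) = 4.47 − 4.699 = -0.229
r = [N3-]/[HN3] = 10^(-0.229) = 0.59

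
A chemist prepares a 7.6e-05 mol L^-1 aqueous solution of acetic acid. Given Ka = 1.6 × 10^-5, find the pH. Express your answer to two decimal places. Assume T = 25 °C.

pH = 4.56

CH3COOH ⇌ CH3COO- + H+
From the ICE table, Ka = x²/(7.6e-05 − x) = 1.6 × 10^-5.
Here C₀/Ka ≈ 4.75, so the small-x approximation fails. Use the quadratic:
x = [−1.6e-05 + √(1.6e-05² + 4.86e-09)]/2 = 2.78 × 10^-5 M
pH = −log[H+] = −log(2.78 × 10^-5) = 4.56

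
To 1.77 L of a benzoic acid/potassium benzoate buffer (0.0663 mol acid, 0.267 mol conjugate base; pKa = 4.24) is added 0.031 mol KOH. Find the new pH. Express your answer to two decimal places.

OH- converts C6H5COOH to C6H5COO-: C6H5COOH → 0.0353 mol, C6H5COO- → 0.298 mol.
pH = pKa + log(n_C6H5COO-/n_C6H5COOH) = 4.24 + log(0.298/0.0353) = 4.24 + (+0.926)

pH = 5.17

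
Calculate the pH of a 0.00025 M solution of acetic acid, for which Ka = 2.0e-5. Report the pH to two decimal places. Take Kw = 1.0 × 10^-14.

pH = 4.21

CH3COOH ⇌ CH3COO- + H+
Ka = x²/(0.00025 − x) = 2.0 × 10^-5
x is not negligible relative to C₀; solve x² + 2e-05·x − 5e-09 = 0.
x = (−Ka + √(Ka² + 4·Ka·C₀))/2 = 6.14 × 10^-5 M
pH = −log[H+] = −log(6.14 × 10^-5) = 4.21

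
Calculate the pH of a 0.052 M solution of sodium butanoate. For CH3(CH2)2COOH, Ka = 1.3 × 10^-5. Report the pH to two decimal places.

CH3(CH2)2COO- is the conjugate base of the weak acid CH3(CH2)2COOH.
Kb = Kw/Ka = 1.0×10^-14 / 1.3 × 10^-5 = 7.69 × 10^-10
From the ICE table, Kb = [OH-]²/(0.052 − [OH-]) = 7.69 × 10^-10.
Assume [OH-] ≪ 0.052: [OH-] ≈ √(7.69 × 10^-10 × 0.052) = 6.32 × 10^-6 M
([OH-]/C₀ = 0.012% < 5%, so the approximation holds.)
pOH = 5.20, so pH = 14.00 − pOH = 8.80

pH = 8.80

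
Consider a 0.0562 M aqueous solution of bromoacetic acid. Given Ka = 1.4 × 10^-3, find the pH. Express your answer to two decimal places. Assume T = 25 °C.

pH = 2.09

BrCH2COOH ⇌ BrCH2COO- + H+
Let x = [H+] at equilibrium. Ka = x²/(0.0562 − x).
Here C₀/Ka ≈ 40.1, so the small-x approximation fails. Use the quadratic:
x = (−Ka + √(Ka² + 4·Ka·C₀))/2 = 8.20 × 10^-3 M
pH = −log(8.20 × 10^-3) = 2.09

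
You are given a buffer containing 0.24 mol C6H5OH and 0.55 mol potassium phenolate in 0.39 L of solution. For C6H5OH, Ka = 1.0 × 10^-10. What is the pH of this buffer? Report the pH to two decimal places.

pKa = −log(1.0 × 10^-10) = 10.000
Henderson–Hasselbalch: pH = pKa + log([C6H5O-]/[C6H5OH]) = 10.000 + log(0.55/0.24)
pH = 10.000 + (+0.360) = 10.36

pH = 10.36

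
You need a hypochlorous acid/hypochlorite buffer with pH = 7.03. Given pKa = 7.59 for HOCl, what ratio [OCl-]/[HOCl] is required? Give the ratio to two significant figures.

pH = pKa + log(r) ⇒ log(r) = 7.03 − 7.59 = -0.56
r = [OCl-]/[HOCl] = 10^(-0.56) = 0.275

ratio = 0.28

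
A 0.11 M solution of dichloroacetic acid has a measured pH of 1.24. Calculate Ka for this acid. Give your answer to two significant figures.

[H+] = 10^(-1.24) = 5.75 × 10^-2 M
At equilibrium [HA] = 0.11 − 5.75 × 10^-2 = 5.25 × 10^-2 M
Ka = [H+][A-]/[HA] = (5.75 × 10^-2)² / 5.25 × 10^-2 = 6.3 × 10^-2

Ka = 6.3 × 10^-2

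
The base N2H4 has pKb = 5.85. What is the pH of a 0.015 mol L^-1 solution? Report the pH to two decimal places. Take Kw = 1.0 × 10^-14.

N2H4 + H2O ⇌ N2H5+ + OH-
Kb = 10^(−5.85) = 1.41 × 10^-6
From the ICE table, Kb = x²/(0.015 − x) = 1.41 × 10^-6.
Since Kb ≪ C₀, x ≈ √(Kb·C₀) = 1.45 × 10^-4 M.
Check: 0.97% ionized — well under 5%, approximation valid.
pOH = −log(1.45 × 10^-4) = 3.84; pH = 14.00 − 3.84 = 10.16

pH = 10.16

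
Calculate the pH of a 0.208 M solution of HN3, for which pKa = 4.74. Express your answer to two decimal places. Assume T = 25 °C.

pH = 2.71

HN3 ⇌ N3- + H+
Ka = 10^(−4.74) = 1.82 × 10^-5
Ka = [H+]²/(0.208 − [H+]) = 1.82 × 10^-5
Neglecting [H+] in the denominator: [H+] = √(1.82 × 10^-5 × 0.208) = 1.95 × 10^-3 M
Check: 0.94% ionized — well under 5%, approximation valid.
pH = −log(1.95 × 10^-3) = 2.71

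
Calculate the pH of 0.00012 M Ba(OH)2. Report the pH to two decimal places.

pH = 10.38

Ba(OH)2 is a strong base (each formula unit releases 2 OH-); [OH-] = 0.00024 M.
pOH = -log(0.00024) = 3.62
pH = 14.00 - 3.62 = 10.38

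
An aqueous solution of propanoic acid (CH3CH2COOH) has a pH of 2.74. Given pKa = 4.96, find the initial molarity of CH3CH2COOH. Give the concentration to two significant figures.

C₀ = 3.0 × 10^-1 M

[H+] = 10^(-2.74) = 1.82 × 10^-3 M = x
Ka = 10^(−4.96) = 1.10 × 10^-5
Ka = x²/(C₀ − x) ⇒ C₀ = x + x²/Ka
C₀ = 1.82 × 10^-3 + (1.82 × 10^-3)²/(1.10 × 10^-5) = 3.03 × 10^-1 M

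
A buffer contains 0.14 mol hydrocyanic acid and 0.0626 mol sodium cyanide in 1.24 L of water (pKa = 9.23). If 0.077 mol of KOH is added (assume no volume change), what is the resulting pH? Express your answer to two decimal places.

OH- converts HCN to CN-: HCN → 0.063 mol, CN- → 0.14 mol.
Henderson–Hasselbalch with mole ratio 0.14/0.063: pH = 9.23 + (+0.347)

pH = 9.58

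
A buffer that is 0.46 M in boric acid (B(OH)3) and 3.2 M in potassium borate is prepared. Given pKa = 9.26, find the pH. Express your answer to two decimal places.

Using pH = pKa + log([base]/[acid]) with [base]/[acid] = 3.2/0.46:
pH = 9.26 + (+0.842) = 10.10

pH = 10.10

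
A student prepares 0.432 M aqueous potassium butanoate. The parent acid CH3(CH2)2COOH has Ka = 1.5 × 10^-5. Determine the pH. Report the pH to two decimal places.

pH = 9.23

CH3(CH2)2COO- is the conjugate base of the weak acid CH3(CH2)2COOH.
Kb = Kw/Ka = 1.0×10^-14 / 1.5 × 10^-5 = 6.67 × 10^-10
From the ICE table, Kb = [OH-]²/(0.432 − [OH-]) = 6.67 × 10^-10.
Since Kb ≪ C₀, [OH-] ≈ √(Kb·C₀) = 1.70 × 10^-5 M.
Check: 0.0039% ionized — well under 5%, approximation valid.
pOH = −log(1.70 × 10^-5) = 4.77; pH = 14.00 − 4.77 = 9.23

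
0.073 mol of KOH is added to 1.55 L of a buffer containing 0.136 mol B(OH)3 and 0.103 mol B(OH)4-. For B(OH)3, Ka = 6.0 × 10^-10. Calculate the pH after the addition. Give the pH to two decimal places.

pH = 9.67

OH- converts B(OH)3 to B(OH)4-: B(OH)3 → 0.063 mol, B(OH)4- → 0.176 mol.
pKa = −log(6.0 × 10^-10) = 9.222
Henderson–Hasselbalch with mole ratio 0.176/0.063: pH = 9.222 + (+0.446)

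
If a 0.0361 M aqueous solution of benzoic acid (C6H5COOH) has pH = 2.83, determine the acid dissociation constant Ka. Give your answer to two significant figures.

[H+] = 10^(-2.83) = 1.48 × 10^-3 M
At equilibrium [HA] = 0.0361 − 1.48 × 10^-3 = 3.46 × 10^-2 M
Ka = [H+][A-]/[HA] = (1.48 × 10^-3)² / 3.46 × 10^-2 = 6.3 × 10^-5

Ka = 6.3 × 10^-5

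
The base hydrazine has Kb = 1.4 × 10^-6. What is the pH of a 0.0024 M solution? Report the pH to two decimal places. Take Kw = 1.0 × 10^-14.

N2H4 + H2O ⇌ N2H5+ + OH-
Kb = x²/(0.0024 − x) = 1.4 × 10^-6
Since Kb ≪ C₀, x ≈ √(Kb·C₀) = 5.80 × 10^-5 M.
Check: 2.4% ionized — well under 5%, approximation valid.
pOH = 4.24, so pH = 14.00 − pOH = 9.76

pH = 9.76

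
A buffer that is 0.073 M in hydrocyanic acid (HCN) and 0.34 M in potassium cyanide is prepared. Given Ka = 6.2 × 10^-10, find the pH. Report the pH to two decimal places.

pKa = −log(6.2 × 10^-10) = 9.208
Using pH = pKa + log([base]/[acid]) with [base]/[acid] = 0.34/0.073:
pH = 9.208 + (+0.668) = 9.88

pH = 9.88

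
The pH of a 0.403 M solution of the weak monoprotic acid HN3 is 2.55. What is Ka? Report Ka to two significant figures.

Ka = 2.0 × 10^-5

[H+] = 10^(-2.55) = 2.82 × 10^-3 M
At equilibrium [HA] = 0.403 − 2.82 × 10^-3 = 4.00 × 10^-1 M
Ka = [H+][A-]/[HA] = (2.82 × 10^-3)² / 4.00 × 10^-1 = 2.0 × 10^-5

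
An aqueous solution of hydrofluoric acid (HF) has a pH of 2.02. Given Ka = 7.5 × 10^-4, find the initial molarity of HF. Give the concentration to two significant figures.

[H+] = 10^(-2.02) = 9.55 × 10^-3 M = x
Ka = x²/(C₀ − x) ⇒ C₀ = x + x²/Ka
C₀ = 9.55 × 10^-3 + (9.55 × 10^-3)²/(7.5 × 10^-4) = 1.31 × 10^-1 M

C₀ = 1.3 × 10^-1 M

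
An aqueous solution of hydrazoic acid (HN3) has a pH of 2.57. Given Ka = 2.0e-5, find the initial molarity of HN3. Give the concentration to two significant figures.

[H+] = 10^(-2.57) = 2.69 × 10^-3 M = x
Ka = x²/(C₀ − x) ⇒ C₀ = x + x²/Ka
C₀ = 2.69 × 10^-3 + (2.69 × 10^-3)²/(2.0 × 10^-5) = 3.64 × 10^-1 M

C₀ = 3.6 × 10^-1 M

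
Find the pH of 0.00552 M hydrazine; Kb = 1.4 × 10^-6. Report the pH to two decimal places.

pH = 9.94

N2H4 + H2O ⇌ N2H5+ + OH-
From the ICE table, Kb = [OH-]²/(0.00552 − [OH-]) = 1.4 × 10^-6.
Since Kb ≪ C₀, [OH-] ≈ √(Kb·C₀) = 8.79 × 10^-5 M.
pOH = 4.06, so pH = 14.00 − pOH = 9.94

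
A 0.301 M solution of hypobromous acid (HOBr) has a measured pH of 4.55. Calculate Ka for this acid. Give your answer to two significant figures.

Ka = 2.6 × 10^-9

[H+] = 10^(-4.55) = 2.82 × 10^-5 M
At equilibrium [HA] = 0.301 − 2.82 × 10^-5 = 3.01 × 10^-1 M
Ka = [H+][A-]/[HA] = (2.82 × 10^-5)² / 3.01 × 10^-1 = 2.6 × 10^-9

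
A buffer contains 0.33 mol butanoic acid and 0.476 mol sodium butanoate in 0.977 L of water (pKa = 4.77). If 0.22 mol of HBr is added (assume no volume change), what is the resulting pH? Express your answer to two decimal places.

pH = 4.44

After neutralization: n(CH3(CH2)2COOH) = 0.55 mol, n(CH3(CH2)2COO-) = 0.256 mol.
pH = pKa + log([A⁻]/[HA]) = 4.77 + log(0.256/0.55) = 4.77 -0.332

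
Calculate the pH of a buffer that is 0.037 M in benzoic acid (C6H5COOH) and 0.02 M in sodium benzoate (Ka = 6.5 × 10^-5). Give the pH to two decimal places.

pH = 3.92

pKa = −log(6.5 × 10^-5) = 4.187
Using pH = pKa + log([base]/[acid]) with [base]/[acid] = 0.02/0.037:
pH = 4.187 + (-0.267) = 3.92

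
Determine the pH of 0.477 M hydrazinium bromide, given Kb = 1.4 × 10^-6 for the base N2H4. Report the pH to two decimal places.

pH = 4.23

N2H5+ is the conjugate acid of the weak base N2H4.
Ka = Kw/Kb = 1.0×10^-14 / 1.4 × 10^-6 = 7.14 × 10^-9
Ka = x²/(0.477 − x) = 7.14 × 10^-9
Neglecting x in the denominator: x = √(7.14 × 10^-9 × 0.477) = 5.84 × 10^-5 M
(x/C₀ = 0.012% < 5%, so the approximation holds.)
pH = −log[H+] = −log(5.84 × 10^-5) = 4.23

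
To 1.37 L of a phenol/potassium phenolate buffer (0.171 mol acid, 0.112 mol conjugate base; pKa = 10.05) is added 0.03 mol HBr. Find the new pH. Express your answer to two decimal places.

pH = 9.66

Added H+ converts C6H5O- to C6H5OH: C6H5OH → 0.201 mol, C6H5O- → 0.082 mol.
Henderson–Hasselbalch with mole ratio 0.082/0.201: pH = 10.05 + (-0.389)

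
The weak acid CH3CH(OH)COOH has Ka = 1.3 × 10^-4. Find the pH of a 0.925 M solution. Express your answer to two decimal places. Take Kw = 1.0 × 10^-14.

pH = 1.96

CH3CH(OH)COOH ⇌ CH3CH(OH)COO- + H+
Ka = x²/(0.925 − x) = 1.3 × 10^-4
Since Ka ≪ C₀, x ≈ √(Ka·C₀) = 1.10 × 10^-2 M.
pH = −log[H+] = −log(1.10 × 10^-2) = 1.96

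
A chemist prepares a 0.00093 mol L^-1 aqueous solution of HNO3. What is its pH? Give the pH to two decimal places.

HNO3 is a strong acid and dissociates completely, so [H+] = 0.00093 M.
pH = -log(0.00093) = 3.03

pH = 3.03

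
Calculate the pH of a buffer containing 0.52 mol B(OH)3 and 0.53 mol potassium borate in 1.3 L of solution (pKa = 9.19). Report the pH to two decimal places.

pH = 9.20

Using pH = pKa + log([base]/[acid]) with [base]/[acid] = 0.53/0.52:
pH = 9.19 + (+0.008) = 9.20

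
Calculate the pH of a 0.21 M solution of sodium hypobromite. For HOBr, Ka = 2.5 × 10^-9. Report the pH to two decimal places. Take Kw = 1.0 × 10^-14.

OBr- is the conjugate base of the weak acid HOBr.
Kb = Kw/Ka = 1.0×10^-14 / 2.5 × 10^-9 = 4.00 × 10^-6
Kb = [OH-]²/(0.21 − [OH-]) = 4.00 × 10^-6
Since Kb ≪ C₀, [OH-] ≈ √(Kb·C₀) = 9.17 × 10^-4 M.
([OH-]/C₀ = 0.44% < 5%, so the approximation holds.)
pOH = −log(9.17 × 10^-4) = 3.04; pH = 14.00 − 3.04 = 10.96

pH = 10.96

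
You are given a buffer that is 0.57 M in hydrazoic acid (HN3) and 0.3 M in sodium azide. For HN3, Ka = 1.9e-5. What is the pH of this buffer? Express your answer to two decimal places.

pH = 4.44

pKa = −log(1.9 × 10^-5) = 4.721
Using pH = pKa + log([base]/[acid]) with [base]/[acid] = 0.3/0.57:
pH = 4.721 + (-0.279) = 4.44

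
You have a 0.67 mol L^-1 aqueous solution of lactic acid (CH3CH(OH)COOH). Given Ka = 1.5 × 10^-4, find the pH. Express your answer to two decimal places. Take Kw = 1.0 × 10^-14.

pH = 2.00

CH3CH(OH)COOH ⇌ CH3CH(OH)COO- + H+
Ka = [H+]²/(0.67 − [H+]) = 1.5 × 10^-4
Neglecting [H+] in the denominator: [H+] = √(1.5 × 10^-4 × 0.67) = 1.00 × 10^-2 M
([H+]/C₀ = 1.5% < 5%, so the approximation holds.)
pH = −log[H+] = −log(1.00 × 10^-2) = 2.00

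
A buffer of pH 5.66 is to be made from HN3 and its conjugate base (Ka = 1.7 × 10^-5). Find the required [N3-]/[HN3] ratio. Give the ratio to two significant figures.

ratio = 7.8

pKa = -log(1.7 × 10^-5) = 4.770
pH = pKa + log(r) ⇒ log(r) = 5.66 − 4.770 = +0.890
r = [N3-]/[HN3] = 10^(+0.890) = 7.76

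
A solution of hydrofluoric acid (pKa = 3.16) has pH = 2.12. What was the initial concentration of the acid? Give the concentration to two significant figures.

C₀ = 9.1 × 10^-2 M

[H+] = 10^(-2.12) = 7.59 × 10^-3 M = x
Ka = 10^(−3.16) = 6.92 × 10^-4
Ka = x²/(C₀ − x) ⇒ C₀ = x + x²/Ka
C₀ = 7.59 × 10^-3 + (7.59 × 10^-3)²/(6.92 × 10^-4) = 9.08 × 10^-2 M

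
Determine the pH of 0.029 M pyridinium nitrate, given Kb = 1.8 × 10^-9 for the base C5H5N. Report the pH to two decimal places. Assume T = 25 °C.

C5H5NH+ is the conjugate acid of the weak base C5H5N.
Ka = Kw/Kb = 1.0×10^-14 / 1.8 × 10^-9 = 5.56 × 10^-6
From the ICE table, Ka = x²/(0.029 − x) = 5.56 × 10^-6.
Assume x ≪ 0.029: x ≈ √(5.56 × 10^-6 × 0.029) = 4.02 × 10^-4 M
pH = −log(4.02 × 10^-4) = 3.40

pH = 3.40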